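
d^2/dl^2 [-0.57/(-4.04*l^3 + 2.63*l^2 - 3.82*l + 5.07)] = ((2.9982 - 13.8168*l)*(4.04*l^3 - 2.63*l^2 + 3.82*l - 5.07) + 0.57*(12.12*l^2 - 5.26*l + 3.82)*(24.24*l^2 - 10.52*l + 7.64))/(4.04*l^3 - 2.63*l^2 + 3.82*l - 5.07)^3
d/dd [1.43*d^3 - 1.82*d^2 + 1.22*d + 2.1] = 4.29*d^2 - 3.64*d + 1.22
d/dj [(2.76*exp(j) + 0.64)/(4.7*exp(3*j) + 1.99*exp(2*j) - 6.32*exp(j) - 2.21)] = (-(2.76*exp(j) + 0.64)*(14.1*exp(2*j) + 3.98*exp(j) - 6.32) + 12.972*exp(3*j) + 5.4924*exp(2*j) - 17.4432*exp(j) - 6.0996)*exp(j)/(4.7*exp(3*j) + 1.99*exp(2*j) - 6.32*exp(j) - 2.21)^2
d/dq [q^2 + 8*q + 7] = 2*q + 8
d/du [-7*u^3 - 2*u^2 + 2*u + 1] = -21*u^2 - 4*u + 2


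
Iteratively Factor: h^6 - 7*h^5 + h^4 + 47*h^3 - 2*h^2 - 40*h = (h - 5)*(h^5 - 2*h^4 - 9*h^3 + 2*h^2 + 8*h) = h*(h - 5)*(h^4 - 2*h^3 - 9*h^2 + 2*h + 8) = h*(h - 5)*(h + 2)*(h^3 - 4*h^2 - h + 4) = h*(h - 5)*(h + 1)*(h + 2)*(h^2 - 5*h + 4) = h*(h - 5)*(h - 4)*(h + 1)*(h + 2)*(h - 1)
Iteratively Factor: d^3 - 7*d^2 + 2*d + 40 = (d - 4)*(d^2 - 3*d - 10) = (d - 5)*(d - 4)*(d + 2)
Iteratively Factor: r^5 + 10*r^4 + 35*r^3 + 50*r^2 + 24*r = (r + 1)*(r^4 + 9*r^3 + 26*r^2 + 24*r) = (r + 1)*(r + 3)*(r^3 + 6*r^2 + 8*r) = (r + 1)*(r + 3)*(r + 4)*(r^2 + 2*r) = (r + 1)*(r + 2)*(r + 3)*(r + 4)*(r)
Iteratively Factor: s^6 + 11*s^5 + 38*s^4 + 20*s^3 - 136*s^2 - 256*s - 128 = (s + 1)*(s^5 + 10*s^4 + 28*s^3 - 8*s^2 - 128*s - 128) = (s + 1)*(s + 2)*(s^4 + 8*s^3 + 12*s^2 - 32*s - 64) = (s + 1)*(s + 2)*(s + 4)*(s^3 + 4*s^2 - 4*s - 16) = (s + 1)*(s + 2)*(s + 4)^2*(s^2 - 4) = (s + 1)*(s + 2)^2*(s + 4)^2*(s - 2)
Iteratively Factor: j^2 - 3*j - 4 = (j + 1)*(j - 4)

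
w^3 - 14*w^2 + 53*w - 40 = (w - 8)*(w - 5)*(w - 1)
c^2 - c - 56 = (c - 8)*(c + 7)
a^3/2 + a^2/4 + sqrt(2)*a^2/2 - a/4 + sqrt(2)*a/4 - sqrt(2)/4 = (a/2 + sqrt(2)/2)*(a - 1/2)*(a + 1)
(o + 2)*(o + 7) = o^2 + 9*o + 14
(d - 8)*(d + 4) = d^2 - 4*d - 32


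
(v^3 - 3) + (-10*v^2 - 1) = v^3 - 10*v^2 - 4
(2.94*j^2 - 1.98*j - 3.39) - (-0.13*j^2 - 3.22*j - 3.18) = 3.07*j^2 + 1.24*j - 0.21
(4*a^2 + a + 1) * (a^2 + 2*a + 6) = 4*a^4 + 9*a^3 + 27*a^2 + 8*a + 6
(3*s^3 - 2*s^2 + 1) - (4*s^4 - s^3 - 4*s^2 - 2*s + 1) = -4*s^4 + 4*s^3 + 2*s^2 + 2*s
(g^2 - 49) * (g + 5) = g^3 + 5*g^2 - 49*g - 245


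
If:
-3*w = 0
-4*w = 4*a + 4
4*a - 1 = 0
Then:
No Solution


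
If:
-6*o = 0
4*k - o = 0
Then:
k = 0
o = 0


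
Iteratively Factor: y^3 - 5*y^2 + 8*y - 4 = (y - 1)*(y^2 - 4*y + 4) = (y - 2)*(y - 1)*(y - 2)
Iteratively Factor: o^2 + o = (o)*(o + 1)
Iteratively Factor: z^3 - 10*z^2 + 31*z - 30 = (z - 2)*(z^2 - 8*z + 15) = (z - 3)*(z - 2)*(z - 5)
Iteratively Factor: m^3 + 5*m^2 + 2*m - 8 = (m - 1)*(m^2 + 6*m + 8) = (m - 1)*(m + 4)*(m + 2)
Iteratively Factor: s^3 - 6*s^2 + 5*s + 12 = (s - 4)*(s^2 - 2*s - 3) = (s - 4)*(s + 1)*(s - 3)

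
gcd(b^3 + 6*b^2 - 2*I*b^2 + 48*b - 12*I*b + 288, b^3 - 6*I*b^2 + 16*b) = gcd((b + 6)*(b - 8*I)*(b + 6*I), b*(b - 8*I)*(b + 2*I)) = b - 8*I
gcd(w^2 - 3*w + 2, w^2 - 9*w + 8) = w - 1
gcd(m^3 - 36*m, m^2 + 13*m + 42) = m + 6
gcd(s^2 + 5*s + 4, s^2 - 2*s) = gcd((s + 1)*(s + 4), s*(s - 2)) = 1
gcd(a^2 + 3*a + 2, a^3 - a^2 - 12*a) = 1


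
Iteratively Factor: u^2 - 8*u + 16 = (u - 4)*(u - 4)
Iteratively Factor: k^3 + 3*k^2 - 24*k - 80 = (k - 5)*(k^2 + 8*k + 16) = (k - 5)*(k + 4)*(k + 4)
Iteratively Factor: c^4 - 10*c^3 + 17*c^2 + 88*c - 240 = (c - 4)*(c^3 - 6*c^2 - 7*c + 60) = (c - 4)^2*(c^2 - 2*c - 15) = (c - 5)*(c - 4)^2*(c + 3)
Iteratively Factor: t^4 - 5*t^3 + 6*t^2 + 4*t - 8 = (t + 1)*(t^3 - 6*t^2 + 12*t - 8) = (t - 2)*(t + 1)*(t^2 - 4*t + 4) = (t - 2)^2*(t + 1)*(t - 2)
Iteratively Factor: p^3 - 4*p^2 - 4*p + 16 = (p + 2)*(p^2 - 6*p + 8) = (p - 4)*(p + 2)*(p - 2)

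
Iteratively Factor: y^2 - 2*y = (y)*(y - 2)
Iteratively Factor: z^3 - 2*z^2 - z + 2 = (z - 2)*(z^2 - 1) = (z - 2)*(z + 1)*(z - 1)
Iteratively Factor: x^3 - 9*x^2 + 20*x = (x - 5)*(x^2 - 4*x) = x*(x - 5)*(x - 4)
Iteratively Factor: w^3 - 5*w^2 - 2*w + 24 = (w - 4)*(w^2 - w - 6) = (w - 4)*(w + 2)*(w - 3)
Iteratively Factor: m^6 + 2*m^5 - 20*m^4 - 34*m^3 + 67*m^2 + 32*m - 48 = (m + 1)*(m^5 + m^4 - 21*m^3 - 13*m^2 + 80*m - 48) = (m - 1)*(m + 1)*(m^4 + 2*m^3 - 19*m^2 - 32*m + 48) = (m - 1)*(m + 1)*(m + 4)*(m^3 - 2*m^2 - 11*m + 12) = (m - 1)*(m + 1)*(m + 3)*(m + 4)*(m^2 - 5*m + 4) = (m - 1)^2*(m + 1)*(m + 3)*(m + 4)*(m - 4)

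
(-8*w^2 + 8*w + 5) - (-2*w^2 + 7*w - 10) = -6*w^2 + w + 15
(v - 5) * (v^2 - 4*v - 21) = v^3 - 9*v^2 - v + 105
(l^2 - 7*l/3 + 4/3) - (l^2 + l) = 4/3 - 10*l/3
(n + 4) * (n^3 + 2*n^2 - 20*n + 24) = n^4 + 6*n^3 - 12*n^2 - 56*n + 96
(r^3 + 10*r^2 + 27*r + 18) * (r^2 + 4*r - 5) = r^5 + 14*r^4 + 62*r^3 + 76*r^2 - 63*r - 90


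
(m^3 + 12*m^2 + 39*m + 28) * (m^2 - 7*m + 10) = m^5 + 5*m^4 - 35*m^3 - 125*m^2 + 194*m + 280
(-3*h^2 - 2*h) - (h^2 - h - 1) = -4*h^2 - h + 1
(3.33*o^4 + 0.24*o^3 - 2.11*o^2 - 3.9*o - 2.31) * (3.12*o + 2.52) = 10.3896*o^5 + 9.1404*o^4 - 5.9784*o^3 - 17.4852*o^2 - 17.0352*o - 5.8212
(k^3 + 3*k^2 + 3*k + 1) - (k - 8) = k^3 + 3*k^2 + 2*k + 9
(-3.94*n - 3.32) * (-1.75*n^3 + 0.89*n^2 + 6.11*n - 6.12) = 6.895*n^4 + 2.3034*n^3 - 27.0282*n^2 + 3.8276*n + 20.3184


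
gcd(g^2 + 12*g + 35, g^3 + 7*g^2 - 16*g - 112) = g + 7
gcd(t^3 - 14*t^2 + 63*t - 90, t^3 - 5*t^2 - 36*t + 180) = t^2 - 11*t + 30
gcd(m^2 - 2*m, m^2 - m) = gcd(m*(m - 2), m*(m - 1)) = m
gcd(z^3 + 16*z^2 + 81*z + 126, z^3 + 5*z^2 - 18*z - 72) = z^2 + 9*z + 18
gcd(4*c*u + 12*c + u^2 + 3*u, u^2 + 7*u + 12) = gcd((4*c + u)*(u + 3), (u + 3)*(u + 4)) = u + 3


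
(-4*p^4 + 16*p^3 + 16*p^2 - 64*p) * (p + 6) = -4*p^5 - 8*p^4 + 112*p^3 + 32*p^2 - 384*p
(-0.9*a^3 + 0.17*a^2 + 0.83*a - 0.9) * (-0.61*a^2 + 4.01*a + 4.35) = 0.549*a^5 - 3.7127*a^4 - 3.7396*a^3 + 4.6168*a^2 + 0.00149999999999961*a - 3.915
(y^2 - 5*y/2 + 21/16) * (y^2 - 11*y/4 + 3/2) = y^4 - 21*y^3/4 + 155*y^2/16 - 471*y/64 + 63/32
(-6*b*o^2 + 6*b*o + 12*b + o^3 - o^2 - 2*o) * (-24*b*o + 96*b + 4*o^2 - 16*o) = 144*b^2*o^3 - 720*b^2*o^2 + 288*b^2*o + 1152*b^2 - 48*b*o^4 + 240*b*o^3 - 96*b*o^2 - 384*b*o + 4*o^5 - 20*o^4 + 8*o^3 + 32*o^2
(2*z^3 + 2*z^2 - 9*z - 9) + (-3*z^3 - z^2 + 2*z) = -z^3 + z^2 - 7*z - 9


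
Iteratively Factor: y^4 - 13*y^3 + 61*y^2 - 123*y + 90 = (y - 3)*(y^3 - 10*y^2 + 31*y - 30) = (y - 3)*(y - 2)*(y^2 - 8*y + 15) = (y - 5)*(y - 3)*(y - 2)*(y - 3)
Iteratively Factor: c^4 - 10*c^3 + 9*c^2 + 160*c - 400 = (c - 5)*(c^3 - 5*c^2 - 16*c + 80) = (c - 5)*(c - 4)*(c^2 - c - 20) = (c - 5)*(c - 4)*(c + 4)*(c - 5)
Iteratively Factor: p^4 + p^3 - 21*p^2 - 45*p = (p + 3)*(p^3 - 2*p^2 - 15*p) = (p - 5)*(p + 3)*(p^2 + 3*p) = (p - 5)*(p + 3)^2*(p)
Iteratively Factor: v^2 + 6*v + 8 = (v + 2)*(v + 4)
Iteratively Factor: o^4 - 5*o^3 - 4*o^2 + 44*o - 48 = (o - 4)*(o^3 - o^2 - 8*o + 12) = (o - 4)*(o - 2)*(o^2 + o - 6) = (o - 4)*(o - 2)*(o + 3)*(o - 2)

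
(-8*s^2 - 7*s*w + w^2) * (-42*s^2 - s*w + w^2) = 336*s^4 + 302*s^3*w - 43*s^2*w^2 - 8*s*w^3 + w^4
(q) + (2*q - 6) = 3*q - 6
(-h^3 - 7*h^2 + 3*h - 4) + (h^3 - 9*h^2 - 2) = -16*h^2 + 3*h - 6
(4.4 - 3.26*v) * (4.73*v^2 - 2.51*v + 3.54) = -15.4198*v^3 + 28.9946*v^2 - 22.5844*v + 15.576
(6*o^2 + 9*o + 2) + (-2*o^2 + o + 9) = 4*o^2 + 10*o + 11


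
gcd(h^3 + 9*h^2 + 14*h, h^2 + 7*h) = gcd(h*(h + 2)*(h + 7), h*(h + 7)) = h^2 + 7*h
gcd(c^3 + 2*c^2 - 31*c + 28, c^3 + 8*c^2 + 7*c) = c + 7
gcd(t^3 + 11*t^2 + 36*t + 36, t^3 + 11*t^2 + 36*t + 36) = t^3 + 11*t^2 + 36*t + 36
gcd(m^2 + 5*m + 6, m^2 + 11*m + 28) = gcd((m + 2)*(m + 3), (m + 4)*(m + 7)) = 1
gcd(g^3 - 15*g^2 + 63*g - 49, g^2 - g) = g - 1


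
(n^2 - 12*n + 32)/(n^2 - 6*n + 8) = (n - 8)/(n - 2)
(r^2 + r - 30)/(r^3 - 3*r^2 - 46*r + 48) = (r - 5)/(r^2 - 9*r + 8)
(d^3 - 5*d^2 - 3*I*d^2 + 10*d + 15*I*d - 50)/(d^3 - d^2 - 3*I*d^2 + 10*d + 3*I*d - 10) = (d - 5)/(d - 1)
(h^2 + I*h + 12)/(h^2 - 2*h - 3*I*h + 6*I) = (h + 4*I)/(h - 2)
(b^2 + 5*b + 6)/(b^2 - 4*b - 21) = (b + 2)/(b - 7)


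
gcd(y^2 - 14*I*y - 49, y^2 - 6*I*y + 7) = y - 7*I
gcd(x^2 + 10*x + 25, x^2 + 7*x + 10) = x + 5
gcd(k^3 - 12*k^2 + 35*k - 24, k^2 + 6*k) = 1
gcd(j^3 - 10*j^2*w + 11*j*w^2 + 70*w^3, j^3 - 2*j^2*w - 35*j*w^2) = -j + 7*w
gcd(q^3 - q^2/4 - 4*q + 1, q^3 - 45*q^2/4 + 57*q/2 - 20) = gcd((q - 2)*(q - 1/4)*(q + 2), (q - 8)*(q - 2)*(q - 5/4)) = q - 2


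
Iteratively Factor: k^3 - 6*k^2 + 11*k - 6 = (k - 1)*(k^2 - 5*k + 6) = (k - 2)*(k - 1)*(k - 3)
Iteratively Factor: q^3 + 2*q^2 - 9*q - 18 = (q - 3)*(q^2 + 5*q + 6) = (q - 3)*(q + 3)*(q + 2)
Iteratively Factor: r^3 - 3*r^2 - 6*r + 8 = (r - 4)*(r^2 + r - 2) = (r - 4)*(r + 2)*(r - 1)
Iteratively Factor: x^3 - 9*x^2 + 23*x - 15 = (x - 5)*(x^2 - 4*x + 3) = (x - 5)*(x - 1)*(x - 3)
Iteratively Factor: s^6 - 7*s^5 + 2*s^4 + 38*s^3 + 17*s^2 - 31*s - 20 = (s + 1)*(s^5 - 8*s^4 + 10*s^3 + 28*s^2 - 11*s - 20) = (s + 1)^2*(s^4 - 9*s^3 + 19*s^2 + 9*s - 20) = (s - 4)*(s + 1)^2*(s^3 - 5*s^2 - s + 5) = (s - 5)*(s - 4)*(s + 1)^2*(s^2 - 1) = (s - 5)*(s - 4)*(s + 1)^3*(s - 1)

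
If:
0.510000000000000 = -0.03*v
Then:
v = -17.00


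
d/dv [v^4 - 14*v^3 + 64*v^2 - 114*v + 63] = 4*v^3 - 42*v^2 + 128*v - 114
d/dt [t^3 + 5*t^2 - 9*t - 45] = 3*t^2 + 10*t - 9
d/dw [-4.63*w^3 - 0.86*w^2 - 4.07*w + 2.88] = -13.89*w^2 - 1.72*w - 4.07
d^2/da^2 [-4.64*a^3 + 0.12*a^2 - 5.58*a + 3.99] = 0.24 - 27.84*a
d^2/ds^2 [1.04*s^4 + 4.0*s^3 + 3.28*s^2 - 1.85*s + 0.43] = 12.48*s^2 + 24.0*s + 6.56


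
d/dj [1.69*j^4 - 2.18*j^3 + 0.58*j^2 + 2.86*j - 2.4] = 6.76*j^3 - 6.54*j^2 + 1.16*j + 2.86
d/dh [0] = 0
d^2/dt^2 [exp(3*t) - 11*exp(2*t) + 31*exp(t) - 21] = (9*exp(2*t) - 44*exp(t) + 31)*exp(t)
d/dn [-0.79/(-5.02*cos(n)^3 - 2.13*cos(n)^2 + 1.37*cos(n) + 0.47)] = (11.8974*cos(n)^2 + 3.3654*cos(n) - 1.0823)*sin(n)/(5.02*cos(n)^3 + 2.13*cos(n)^2 - 1.37*cos(n) - 0.47)^2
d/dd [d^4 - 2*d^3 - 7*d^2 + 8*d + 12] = 4*d^3 - 6*d^2 - 14*d + 8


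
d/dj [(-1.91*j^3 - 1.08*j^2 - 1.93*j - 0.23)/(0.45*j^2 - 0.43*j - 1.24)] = (-0.8595*j^4 + 1.6426*j^3 + 8.4381*j^2 + 2.8854*j + 2.2943)/(0.2025*j^4 - 0.387*j^3 - 0.9311*j^2 + 1.0664*j + 1.5376)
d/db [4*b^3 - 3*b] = 12*b^2 - 3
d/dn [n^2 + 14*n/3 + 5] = 2*n + 14/3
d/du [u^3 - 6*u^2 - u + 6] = 3*u^2 - 12*u - 1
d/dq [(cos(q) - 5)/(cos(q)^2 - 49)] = (cos(q)^2 - 10*cos(q) + 49)*sin(q)/(cos(q)^2 - 49)^2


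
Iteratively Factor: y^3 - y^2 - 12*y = (y)*(y^2 - y - 12) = y*(y + 3)*(y - 4)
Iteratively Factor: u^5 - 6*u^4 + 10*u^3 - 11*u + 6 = (u - 1)*(u^4 - 5*u^3 + 5*u^2 + 5*u - 6) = (u - 1)*(u + 1)*(u^3 - 6*u^2 + 11*u - 6) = (u - 3)*(u - 1)*(u + 1)*(u^2 - 3*u + 2) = (u - 3)*(u - 1)^2*(u + 1)*(u - 2)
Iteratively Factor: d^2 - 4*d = (d)*(d - 4)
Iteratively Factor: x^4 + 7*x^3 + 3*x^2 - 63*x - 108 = (x - 3)*(x^3 + 10*x^2 + 33*x + 36) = (x - 3)*(x + 3)*(x^2 + 7*x + 12) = (x - 3)*(x + 3)^2*(x + 4)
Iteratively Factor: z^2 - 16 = (z - 4)*(z + 4)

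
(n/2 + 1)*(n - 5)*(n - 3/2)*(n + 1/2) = n^4/2 - 2*n^3 - 31*n^2/8 + 49*n/8 + 15/4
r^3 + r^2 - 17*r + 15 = (r - 3)*(r - 1)*(r + 5)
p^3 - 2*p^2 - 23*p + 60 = (p - 4)*(p - 3)*(p + 5)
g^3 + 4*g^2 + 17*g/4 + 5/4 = (g + 1/2)*(g + 1)*(g + 5/2)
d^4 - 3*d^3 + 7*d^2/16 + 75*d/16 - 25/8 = (d - 2)*(d - 5/4)*(d - 1)*(d + 5/4)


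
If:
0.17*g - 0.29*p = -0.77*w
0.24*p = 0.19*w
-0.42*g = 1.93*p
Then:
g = 0.00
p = 0.00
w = 0.00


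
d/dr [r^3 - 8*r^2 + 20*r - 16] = 3*r^2 - 16*r + 20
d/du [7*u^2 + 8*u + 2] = 14*u + 8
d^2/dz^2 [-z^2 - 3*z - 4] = -2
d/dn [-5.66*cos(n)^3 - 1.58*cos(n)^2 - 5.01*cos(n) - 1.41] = (16.98*cos(n)^2 + 3.16*cos(n) + 5.01)*sin(n)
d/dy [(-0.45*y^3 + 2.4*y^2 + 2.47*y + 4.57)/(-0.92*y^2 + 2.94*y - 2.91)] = (0.414*y^4 - 2.646*y^3 + 13.2569*y^2 - 5.5592*y - 20.6235)/(0.8464*y^4 - 5.4096*y^3 + 13.998*y^2 - 17.1108*y + 8.4681)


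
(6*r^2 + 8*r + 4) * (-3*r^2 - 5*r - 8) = -18*r^4 - 54*r^3 - 100*r^2 - 84*r - 32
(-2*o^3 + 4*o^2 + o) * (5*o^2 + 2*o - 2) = -10*o^5 + 16*o^4 + 17*o^3 - 6*o^2 - 2*o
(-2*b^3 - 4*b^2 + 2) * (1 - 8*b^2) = 16*b^5 + 32*b^4 - 2*b^3 - 20*b^2 + 2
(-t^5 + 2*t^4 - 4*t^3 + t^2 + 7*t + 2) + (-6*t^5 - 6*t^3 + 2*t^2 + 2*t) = -7*t^5 + 2*t^4 - 10*t^3 + 3*t^2 + 9*t + 2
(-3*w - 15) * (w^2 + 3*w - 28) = -3*w^3 - 24*w^2 + 39*w + 420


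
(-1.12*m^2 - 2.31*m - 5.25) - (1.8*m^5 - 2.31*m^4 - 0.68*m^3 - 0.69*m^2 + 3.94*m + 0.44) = -1.8*m^5 + 2.31*m^4 + 0.68*m^3 - 0.43*m^2 - 6.25*m - 5.69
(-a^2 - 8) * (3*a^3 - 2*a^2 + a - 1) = -3*a^5 + 2*a^4 - 25*a^3 + 17*a^2 - 8*a + 8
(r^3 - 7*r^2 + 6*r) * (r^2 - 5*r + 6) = r^5 - 12*r^4 + 47*r^3 - 72*r^2 + 36*r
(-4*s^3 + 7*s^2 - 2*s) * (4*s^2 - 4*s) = -16*s^5 + 44*s^4 - 36*s^3 + 8*s^2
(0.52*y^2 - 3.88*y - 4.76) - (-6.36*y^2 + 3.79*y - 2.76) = 6.88*y^2 - 7.67*y - 2.0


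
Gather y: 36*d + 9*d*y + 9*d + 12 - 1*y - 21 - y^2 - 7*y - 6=45*d - y^2 + y*(9*d - 8) - 15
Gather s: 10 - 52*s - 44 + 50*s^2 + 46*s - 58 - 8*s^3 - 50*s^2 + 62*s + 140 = -8*s^3 + 56*s + 48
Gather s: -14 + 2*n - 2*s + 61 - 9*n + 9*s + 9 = -7*n + 7*s + 56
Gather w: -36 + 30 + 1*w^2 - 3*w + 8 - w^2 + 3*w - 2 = 0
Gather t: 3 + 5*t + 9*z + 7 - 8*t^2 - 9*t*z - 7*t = -8*t^2 + t*(-9*z - 2) + 9*z + 10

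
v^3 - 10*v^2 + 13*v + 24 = (v - 8)*(v - 3)*(v + 1)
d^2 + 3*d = d*(d + 3)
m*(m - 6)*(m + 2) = m^3 - 4*m^2 - 12*m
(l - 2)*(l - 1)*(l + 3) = l^3 - 7*l + 6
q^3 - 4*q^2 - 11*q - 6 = (q - 6)*(q + 1)^2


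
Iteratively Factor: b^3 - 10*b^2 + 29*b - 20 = (b - 5)*(b^2 - 5*b + 4) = (b - 5)*(b - 1)*(b - 4)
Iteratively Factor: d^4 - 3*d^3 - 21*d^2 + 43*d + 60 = (d - 5)*(d^3 + 2*d^2 - 11*d - 12) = (d - 5)*(d + 1)*(d^2 + d - 12) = (d - 5)*(d - 3)*(d + 1)*(d + 4)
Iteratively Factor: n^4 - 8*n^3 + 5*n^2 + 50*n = (n)*(n^3 - 8*n^2 + 5*n + 50) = n*(n - 5)*(n^2 - 3*n - 10) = n*(n - 5)^2*(n + 2)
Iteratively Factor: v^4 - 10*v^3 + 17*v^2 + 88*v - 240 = (v + 3)*(v^3 - 13*v^2 + 56*v - 80) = (v - 4)*(v + 3)*(v^2 - 9*v + 20) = (v - 5)*(v - 4)*(v + 3)*(v - 4)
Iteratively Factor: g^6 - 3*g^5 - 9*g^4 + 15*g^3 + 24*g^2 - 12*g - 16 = (g - 2)*(g^5 - g^4 - 11*g^3 - 7*g^2 + 10*g + 8) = (g - 2)*(g + 1)*(g^4 - 2*g^3 - 9*g^2 + 2*g + 8) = (g - 2)*(g + 1)^2*(g^3 - 3*g^2 - 6*g + 8) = (g - 2)*(g + 1)^2*(g + 2)*(g^2 - 5*g + 4) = (g - 2)*(g - 1)*(g + 1)^2*(g + 2)*(g - 4)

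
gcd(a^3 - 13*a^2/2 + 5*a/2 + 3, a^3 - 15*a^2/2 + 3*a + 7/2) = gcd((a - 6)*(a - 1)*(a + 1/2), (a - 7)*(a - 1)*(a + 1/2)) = a^2 - a/2 - 1/2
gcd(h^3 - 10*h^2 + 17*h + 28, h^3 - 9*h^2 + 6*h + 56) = h^2 - 11*h + 28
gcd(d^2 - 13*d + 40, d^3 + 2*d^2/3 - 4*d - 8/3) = 1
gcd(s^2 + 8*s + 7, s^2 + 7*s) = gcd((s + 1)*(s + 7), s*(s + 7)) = s + 7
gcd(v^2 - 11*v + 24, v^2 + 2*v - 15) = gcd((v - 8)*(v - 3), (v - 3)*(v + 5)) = v - 3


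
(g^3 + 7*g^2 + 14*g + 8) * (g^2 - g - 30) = g^5 + 6*g^4 - 23*g^3 - 216*g^2 - 428*g - 240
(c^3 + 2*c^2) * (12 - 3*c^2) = -3*c^5 - 6*c^4 + 12*c^3 + 24*c^2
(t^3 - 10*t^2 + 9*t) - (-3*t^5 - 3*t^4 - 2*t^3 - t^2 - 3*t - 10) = 3*t^5 + 3*t^4 + 3*t^3 - 9*t^2 + 12*t + 10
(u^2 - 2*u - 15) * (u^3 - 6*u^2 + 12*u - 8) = u^5 - 8*u^4 + 9*u^3 + 58*u^2 - 164*u + 120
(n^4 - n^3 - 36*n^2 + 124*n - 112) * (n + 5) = n^5 + 4*n^4 - 41*n^3 - 56*n^2 + 508*n - 560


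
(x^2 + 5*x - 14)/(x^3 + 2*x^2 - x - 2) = (x^2 + 5*x - 14)/(x^3 + 2*x^2 - x - 2)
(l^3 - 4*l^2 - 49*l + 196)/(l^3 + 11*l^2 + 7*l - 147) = (l^2 - 11*l + 28)/(l^2 + 4*l - 21)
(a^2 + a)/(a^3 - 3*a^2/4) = 4*(a + 1)/(a*(4*a - 3))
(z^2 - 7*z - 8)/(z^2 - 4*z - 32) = (z + 1)/(z + 4)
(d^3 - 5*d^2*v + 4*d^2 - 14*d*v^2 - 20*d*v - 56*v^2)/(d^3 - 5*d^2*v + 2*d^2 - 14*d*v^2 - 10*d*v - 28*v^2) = (d + 4)/(d + 2)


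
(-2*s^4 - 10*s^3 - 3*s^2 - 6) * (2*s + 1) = -4*s^5 - 22*s^4 - 16*s^3 - 3*s^2 - 12*s - 6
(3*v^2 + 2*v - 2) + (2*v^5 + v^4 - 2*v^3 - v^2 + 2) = 2*v^5 + v^4 - 2*v^3 + 2*v^2 + 2*v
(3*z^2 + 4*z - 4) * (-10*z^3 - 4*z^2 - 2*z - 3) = -30*z^5 - 52*z^4 + 18*z^3 - z^2 - 4*z + 12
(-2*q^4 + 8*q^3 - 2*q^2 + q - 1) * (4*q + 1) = -8*q^5 + 30*q^4 + 2*q^2 - 3*q - 1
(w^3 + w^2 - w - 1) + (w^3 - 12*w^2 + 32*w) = 2*w^3 - 11*w^2 + 31*w - 1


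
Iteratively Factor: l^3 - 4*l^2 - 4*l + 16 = (l - 2)*(l^2 - 2*l - 8) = (l - 4)*(l - 2)*(l + 2)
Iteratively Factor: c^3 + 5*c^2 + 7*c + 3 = (c + 1)*(c^2 + 4*c + 3) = (c + 1)^2*(c + 3)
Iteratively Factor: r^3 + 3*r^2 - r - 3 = (r + 3)*(r^2 - 1) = (r + 1)*(r + 3)*(r - 1)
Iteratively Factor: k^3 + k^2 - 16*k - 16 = (k + 1)*(k^2 - 16) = (k + 1)*(k + 4)*(k - 4)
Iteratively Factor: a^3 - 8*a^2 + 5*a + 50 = (a - 5)*(a^2 - 3*a - 10) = (a - 5)*(a + 2)*(a - 5)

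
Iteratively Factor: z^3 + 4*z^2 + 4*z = (z + 2)*(z^2 + 2*z) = (z + 2)^2*(z)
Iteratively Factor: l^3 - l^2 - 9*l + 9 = (l - 3)*(l^2 + 2*l - 3) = (l - 3)*(l + 3)*(l - 1)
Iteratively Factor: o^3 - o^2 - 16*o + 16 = (o - 1)*(o^2 - 16) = (o - 1)*(o + 4)*(o - 4)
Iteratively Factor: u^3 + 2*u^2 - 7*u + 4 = (u - 1)*(u^2 + 3*u - 4) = (u - 1)*(u + 4)*(u - 1)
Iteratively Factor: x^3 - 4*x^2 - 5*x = (x)*(x^2 - 4*x - 5) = x*(x - 5)*(x + 1)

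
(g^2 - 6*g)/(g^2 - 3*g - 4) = g*(6 - g)/(-g^2 + 3*g + 4)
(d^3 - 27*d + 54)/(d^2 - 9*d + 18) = (d^2 + 3*d - 18)/(d - 6)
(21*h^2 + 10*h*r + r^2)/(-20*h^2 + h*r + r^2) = (21*h^2 + 10*h*r + r^2)/(-20*h^2 + h*r + r^2)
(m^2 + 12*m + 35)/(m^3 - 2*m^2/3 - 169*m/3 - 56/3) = 3*(m + 5)/(3*m^2 - 23*m - 8)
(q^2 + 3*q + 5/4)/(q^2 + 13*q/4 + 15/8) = 2*(2*q + 1)/(4*q + 3)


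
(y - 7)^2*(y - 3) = y^3 - 17*y^2 + 91*y - 147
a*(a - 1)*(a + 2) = a^3 + a^2 - 2*a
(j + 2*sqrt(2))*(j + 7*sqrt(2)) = j^2 + 9*sqrt(2)*j + 28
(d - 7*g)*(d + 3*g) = d^2 - 4*d*g - 21*g^2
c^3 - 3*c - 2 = (c - 2)*(c + 1)^2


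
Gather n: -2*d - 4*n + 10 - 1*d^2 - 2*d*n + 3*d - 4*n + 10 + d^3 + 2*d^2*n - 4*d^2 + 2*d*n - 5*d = d^3 - 5*d^2 - 4*d + n*(2*d^2 - 8) + 20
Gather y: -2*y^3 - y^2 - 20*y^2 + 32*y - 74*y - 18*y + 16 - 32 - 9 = -2*y^3 - 21*y^2 - 60*y - 25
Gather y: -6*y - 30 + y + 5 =-5*y - 25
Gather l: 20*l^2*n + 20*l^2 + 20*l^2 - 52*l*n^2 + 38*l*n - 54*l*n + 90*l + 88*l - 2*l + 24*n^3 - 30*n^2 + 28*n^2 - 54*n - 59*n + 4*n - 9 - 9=l^2*(20*n + 40) + l*(-52*n^2 - 16*n + 176) + 24*n^3 - 2*n^2 - 109*n - 18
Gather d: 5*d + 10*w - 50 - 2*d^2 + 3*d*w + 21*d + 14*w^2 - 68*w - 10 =-2*d^2 + d*(3*w + 26) + 14*w^2 - 58*w - 60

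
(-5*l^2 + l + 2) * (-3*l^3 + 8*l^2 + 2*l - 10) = 15*l^5 - 43*l^4 - 8*l^3 + 68*l^2 - 6*l - 20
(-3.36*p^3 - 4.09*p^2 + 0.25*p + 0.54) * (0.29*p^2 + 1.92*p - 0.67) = -0.9744*p^5 - 7.6373*p^4 - 5.5291*p^3 + 3.3769*p^2 + 0.8693*p - 0.3618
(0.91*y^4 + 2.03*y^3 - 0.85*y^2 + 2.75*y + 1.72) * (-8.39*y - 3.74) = -7.6349*y^5 - 20.4351*y^4 - 0.4607*y^3 - 19.8935*y^2 - 24.7158*y - 6.4328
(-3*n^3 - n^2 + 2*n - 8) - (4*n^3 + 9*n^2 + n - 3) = -7*n^3 - 10*n^2 + n - 5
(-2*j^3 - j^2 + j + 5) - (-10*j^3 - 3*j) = 8*j^3 - j^2 + 4*j + 5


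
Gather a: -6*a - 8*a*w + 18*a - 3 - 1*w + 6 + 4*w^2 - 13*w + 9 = a*(12 - 8*w) + 4*w^2 - 14*w + 12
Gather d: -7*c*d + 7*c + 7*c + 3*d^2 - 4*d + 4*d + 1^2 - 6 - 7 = -7*c*d + 14*c + 3*d^2 - 12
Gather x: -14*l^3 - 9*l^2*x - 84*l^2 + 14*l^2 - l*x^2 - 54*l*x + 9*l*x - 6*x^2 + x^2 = -14*l^3 - 70*l^2 + x^2*(-l - 5) + x*(-9*l^2 - 45*l)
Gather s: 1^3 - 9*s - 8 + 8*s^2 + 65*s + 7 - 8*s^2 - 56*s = 0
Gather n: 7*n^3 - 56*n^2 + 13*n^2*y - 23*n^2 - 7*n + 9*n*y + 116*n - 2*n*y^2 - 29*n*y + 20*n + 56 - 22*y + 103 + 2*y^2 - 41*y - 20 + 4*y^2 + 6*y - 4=7*n^3 + n^2*(13*y - 79) + n*(-2*y^2 - 20*y + 129) + 6*y^2 - 57*y + 135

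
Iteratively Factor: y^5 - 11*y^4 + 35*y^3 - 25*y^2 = (y - 5)*(y^4 - 6*y^3 + 5*y^2) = y*(y - 5)*(y^3 - 6*y^2 + 5*y) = y*(y - 5)*(y - 1)*(y^2 - 5*y) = y^2*(y - 5)*(y - 1)*(y - 5)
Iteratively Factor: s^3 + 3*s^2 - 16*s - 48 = (s + 4)*(s^2 - s - 12) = (s + 3)*(s + 4)*(s - 4)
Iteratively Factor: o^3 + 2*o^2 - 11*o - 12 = (o - 3)*(o^2 + 5*o + 4) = (o - 3)*(o + 1)*(o + 4)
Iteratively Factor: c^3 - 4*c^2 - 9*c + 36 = (c - 3)*(c^2 - c - 12) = (c - 4)*(c - 3)*(c + 3)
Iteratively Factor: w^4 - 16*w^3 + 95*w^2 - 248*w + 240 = (w - 3)*(w^3 - 13*w^2 + 56*w - 80) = (w - 5)*(w - 3)*(w^2 - 8*w + 16) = (w - 5)*(w - 4)*(w - 3)*(w - 4)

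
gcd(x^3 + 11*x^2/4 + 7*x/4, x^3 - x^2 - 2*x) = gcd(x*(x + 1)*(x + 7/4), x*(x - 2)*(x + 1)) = x^2 + x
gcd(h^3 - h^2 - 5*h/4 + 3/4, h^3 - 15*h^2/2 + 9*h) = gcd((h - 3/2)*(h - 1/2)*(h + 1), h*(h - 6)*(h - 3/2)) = h - 3/2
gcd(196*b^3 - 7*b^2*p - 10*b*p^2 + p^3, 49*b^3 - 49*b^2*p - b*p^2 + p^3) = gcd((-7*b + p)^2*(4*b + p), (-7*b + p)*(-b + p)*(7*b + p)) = -7*b + p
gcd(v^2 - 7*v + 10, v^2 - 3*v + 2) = v - 2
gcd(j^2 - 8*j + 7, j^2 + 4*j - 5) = j - 1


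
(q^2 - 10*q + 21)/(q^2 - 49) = (q - 3)/(q + 7)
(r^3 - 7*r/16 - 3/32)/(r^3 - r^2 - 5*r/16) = (4*r^2 - r - 3/2)/(r*(4*r - 5))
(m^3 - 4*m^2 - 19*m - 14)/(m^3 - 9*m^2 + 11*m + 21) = (m + 2)/(m - 3)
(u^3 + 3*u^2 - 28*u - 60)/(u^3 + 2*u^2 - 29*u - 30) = (u + 2)/(u + 1)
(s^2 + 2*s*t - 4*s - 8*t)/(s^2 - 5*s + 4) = (s + 2*t)/(s - 1)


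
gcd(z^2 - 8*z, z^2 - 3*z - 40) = z - 8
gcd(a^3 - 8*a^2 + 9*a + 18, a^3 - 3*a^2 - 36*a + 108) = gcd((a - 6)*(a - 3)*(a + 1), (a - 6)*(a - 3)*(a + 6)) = a^2 - 9*a + 18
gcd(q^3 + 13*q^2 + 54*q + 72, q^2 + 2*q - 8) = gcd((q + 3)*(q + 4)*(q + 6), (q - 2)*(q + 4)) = q + 4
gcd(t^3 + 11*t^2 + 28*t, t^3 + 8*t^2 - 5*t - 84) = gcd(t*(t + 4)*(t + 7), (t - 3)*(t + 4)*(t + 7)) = t^2 + 11*t + 28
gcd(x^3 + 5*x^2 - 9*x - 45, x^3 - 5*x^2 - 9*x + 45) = x^2 - 9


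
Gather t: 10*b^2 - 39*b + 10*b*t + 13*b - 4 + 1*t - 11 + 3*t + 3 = 10*b^2 - 26*b + t*(10*b + 4) - 12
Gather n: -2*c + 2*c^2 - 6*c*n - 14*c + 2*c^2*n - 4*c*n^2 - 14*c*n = 2*c^2 - 4*c*n^2 - 16*c + n*(2*c^2 - 20*c)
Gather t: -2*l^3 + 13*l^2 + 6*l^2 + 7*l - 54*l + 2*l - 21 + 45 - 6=-2*l^3 + 19*l^2 - 45*l + 18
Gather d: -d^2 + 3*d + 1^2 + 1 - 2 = -d^2 + 3*d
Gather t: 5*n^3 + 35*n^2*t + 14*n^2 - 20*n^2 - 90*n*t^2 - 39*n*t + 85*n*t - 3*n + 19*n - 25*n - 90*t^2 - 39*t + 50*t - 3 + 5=5*n^3 - 6*n^2 - 9*n + t^2*(-90*n - 90) + t*(35*n^2 + 46*n + 11) + 2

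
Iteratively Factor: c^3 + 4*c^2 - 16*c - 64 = (c + 4)*(c^2 - 16) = (c + 4)^2*(c - 4)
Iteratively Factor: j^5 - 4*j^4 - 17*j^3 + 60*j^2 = (j + 4)*(j^4 - 8*j^3 + 15*j^2) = j*(j + 4)*(j^3 - 8*j^2 + 15*j) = j^2*(j + 4)*(j^2 - 8*j + 15) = j^2*(j - 3)*(j + 4)*(j - 5)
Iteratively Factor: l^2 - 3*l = (l - 3)*(l)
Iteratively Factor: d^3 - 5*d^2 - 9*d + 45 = (d + 3)*(d^2 - 8*d + 15) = (d - 5)*(d + 3)*(d - 3)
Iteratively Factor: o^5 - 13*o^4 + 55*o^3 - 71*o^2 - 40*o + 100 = (o - 5)*(o^4 - 8*o^3 + 15*o^2 + 4*o - 20) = (o - 5)*(o - 2)*(o^3 - 6*o^2 + 3*o + 10) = (o - 5)*(o - 2)^2*(o^2 - 4*o - 5) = (o - 5)^2*(o - 2)^2*(o + 1)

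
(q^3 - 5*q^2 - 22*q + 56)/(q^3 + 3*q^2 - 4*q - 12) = (q^2 - 3*q - 28)/(q^2 + 5*q + 6)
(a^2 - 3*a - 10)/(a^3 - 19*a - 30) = 1/(a + 3)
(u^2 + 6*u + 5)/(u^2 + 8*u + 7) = (u + 5)/(u + 7)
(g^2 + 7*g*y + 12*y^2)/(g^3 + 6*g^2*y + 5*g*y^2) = (g^2 + 7*g*y + 12*y^2)/(g*(g^2 + 6*g*y + 5*y^2))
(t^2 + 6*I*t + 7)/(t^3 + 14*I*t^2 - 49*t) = (t - I)/(t*(t + 7*I))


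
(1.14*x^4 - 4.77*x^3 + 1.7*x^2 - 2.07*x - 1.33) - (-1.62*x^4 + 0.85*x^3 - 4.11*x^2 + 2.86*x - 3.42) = 2.76*x^4 - 5.62*x^3 + 5.81*x^2 - 4.93*x + 2.09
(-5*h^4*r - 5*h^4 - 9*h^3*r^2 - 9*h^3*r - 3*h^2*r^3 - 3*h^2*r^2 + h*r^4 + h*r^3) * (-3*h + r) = 15*h^5*r + 15*h^5 + 22*h^4*r^2 + 22*h^4*r - 6*h^2*r^4 - 6*h^2*r^3 + h*r^5 + h*r^4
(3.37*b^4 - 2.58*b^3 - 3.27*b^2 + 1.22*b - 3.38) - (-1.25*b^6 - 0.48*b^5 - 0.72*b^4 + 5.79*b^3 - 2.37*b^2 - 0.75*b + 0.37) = 1.25*b^6 + 0.48*b^5 + 4.09*b^4 - 8.37*b^3 - 0.9*b^2 + 1.97*b - 3.75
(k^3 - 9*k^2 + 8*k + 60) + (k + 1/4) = k^3 - 9*k^2 + 9*k + 241/4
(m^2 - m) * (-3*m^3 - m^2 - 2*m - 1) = -3*m^5 + 2*m^4 - m^3 + m^2 + m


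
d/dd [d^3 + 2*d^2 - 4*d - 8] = 3*d^2 + 4*d - 4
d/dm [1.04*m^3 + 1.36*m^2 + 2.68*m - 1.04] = 3.12*m^2 + 2.72*m + 2.68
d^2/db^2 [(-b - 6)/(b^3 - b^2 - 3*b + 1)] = 2*(-(b + 6)*(-3*b^2 + 2*b + 3)^2 + (3*b^2 - 2*b + (b + 6)*(3*b - 1) - 3)*(b^3 - b^2 - 3*b + 1))/(b^3 - b^2 - 3*b + 1)^3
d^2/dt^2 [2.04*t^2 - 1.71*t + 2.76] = 4.08000000000000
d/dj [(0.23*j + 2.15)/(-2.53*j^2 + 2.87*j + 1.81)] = (0.5819*j^2 + 10.879*j - 5.7542)/(6.4009*j^4 - 14.5222*j^3 - 0.9217*j^2 + 10.3894*j + 3.2761)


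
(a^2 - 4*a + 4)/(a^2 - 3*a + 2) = (a - 2)/(a - 1)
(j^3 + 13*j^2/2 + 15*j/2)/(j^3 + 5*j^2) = (j + 3/2)/j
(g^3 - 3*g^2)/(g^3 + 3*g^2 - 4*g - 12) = g^2*(g - 3)/(g^3 + 3*g^2 - 4*g - 12)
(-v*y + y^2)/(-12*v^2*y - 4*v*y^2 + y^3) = (v - y)/(12*v^2 + 4*v*y - y^2)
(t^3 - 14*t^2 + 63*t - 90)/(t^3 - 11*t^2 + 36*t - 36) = (t - 5)/(t - 2)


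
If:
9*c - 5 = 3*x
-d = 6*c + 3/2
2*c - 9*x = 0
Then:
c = 3/5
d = -51/10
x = 2/15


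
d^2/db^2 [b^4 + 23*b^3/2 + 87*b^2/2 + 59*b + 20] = 12*b^2 + 69*b + 87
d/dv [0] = 0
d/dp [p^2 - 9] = 2*p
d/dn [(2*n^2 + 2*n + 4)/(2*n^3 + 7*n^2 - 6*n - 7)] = 2*(-2*n^4 - 4*n^3 - 25*n^2 - 42*n + 5)/(4*n^6 + 28*n^5 + 25*n^4 - 112*n^3 - 62*n^2 + 84*n + 49)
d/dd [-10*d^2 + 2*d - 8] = 2 - 20*d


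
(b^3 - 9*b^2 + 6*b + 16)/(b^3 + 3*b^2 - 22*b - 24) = (b^2 - 10*b + 16)/(b^2 + 2*b - 24)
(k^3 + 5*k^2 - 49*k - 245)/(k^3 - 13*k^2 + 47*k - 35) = (k^2 + 12*k + 35)/(k^2 - 6*k + 5)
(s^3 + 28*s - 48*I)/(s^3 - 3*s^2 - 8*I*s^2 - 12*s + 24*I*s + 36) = (s^2 + 2*I*s + 24)/(s^2 + s*(-3 - 6*I) + 18*I)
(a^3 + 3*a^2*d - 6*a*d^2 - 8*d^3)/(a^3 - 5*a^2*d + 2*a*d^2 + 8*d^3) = (a + 4*d)/(a - 4*d)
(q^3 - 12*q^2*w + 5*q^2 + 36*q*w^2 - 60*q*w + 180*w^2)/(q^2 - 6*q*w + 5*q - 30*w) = q - 6*w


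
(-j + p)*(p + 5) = -j*p - 5*j + p^2 + 5*p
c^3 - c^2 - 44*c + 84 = (c - 6)*(c - 2)*(c + 7)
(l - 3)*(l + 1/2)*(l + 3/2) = l^3 - l^2 - 21*l/4 - 9/4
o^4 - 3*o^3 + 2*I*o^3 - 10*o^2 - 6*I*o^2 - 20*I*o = o*(o - 5)*(o + 2)*(o + 2*I)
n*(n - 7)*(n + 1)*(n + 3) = n^4 - 3*n^3 - 25*n^2 - 21*n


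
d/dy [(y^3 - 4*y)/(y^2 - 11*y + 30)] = (y^4 - 22*y^3 + 94*y^2 - 120)/(y^4 - 22*y^3 + 181*y^2 - 660*y + 900)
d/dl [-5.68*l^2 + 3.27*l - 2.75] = 3.27 - 11.36*l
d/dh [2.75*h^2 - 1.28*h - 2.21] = 5.5*h - 1.28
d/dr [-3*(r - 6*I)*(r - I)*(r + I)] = -9*r^2 + 36*I*r - 3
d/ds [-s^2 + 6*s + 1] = 6 - 2*s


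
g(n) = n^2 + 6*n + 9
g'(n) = 2*n + 6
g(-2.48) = 0.27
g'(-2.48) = 1.04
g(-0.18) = 7.95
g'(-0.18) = 5.64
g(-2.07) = 0.86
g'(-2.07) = 1.86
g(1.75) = 22.56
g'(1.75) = 9.50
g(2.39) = 29.05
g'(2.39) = 10.78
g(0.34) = 11.16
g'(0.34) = 6.68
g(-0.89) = 4.45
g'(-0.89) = 4.22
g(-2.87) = 0.02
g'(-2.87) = 0.26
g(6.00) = 81.00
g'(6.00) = 18.00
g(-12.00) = 81.00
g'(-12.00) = -18.00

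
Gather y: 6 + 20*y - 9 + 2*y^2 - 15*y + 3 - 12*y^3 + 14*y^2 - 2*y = -12*y^3 + 16*y^2 + 3*y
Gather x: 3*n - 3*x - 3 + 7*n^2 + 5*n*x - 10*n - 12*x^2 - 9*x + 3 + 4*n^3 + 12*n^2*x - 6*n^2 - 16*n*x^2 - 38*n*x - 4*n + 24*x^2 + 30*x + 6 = 4*n^3 + n^2 - 11*n + x^2*(12 - 16*n) + x*(12*n^2 - 33*n + 18) + 6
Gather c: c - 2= c - 2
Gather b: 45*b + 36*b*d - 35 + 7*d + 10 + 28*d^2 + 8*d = b*(36*d + 45) + 28*d^2 + 15*d - 25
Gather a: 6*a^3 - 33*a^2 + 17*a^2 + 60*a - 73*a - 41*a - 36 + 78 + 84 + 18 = 6*a^3 - 16*a^2 - 54*a + 144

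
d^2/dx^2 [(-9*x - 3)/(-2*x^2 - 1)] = 12*(6*x^3 + 6*x^2 - 9*x - 1)/(8*x^6 + 12*x^4 + 6*x^2 + 1)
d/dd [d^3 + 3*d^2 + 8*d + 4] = 3*d^2 + 6*d + 8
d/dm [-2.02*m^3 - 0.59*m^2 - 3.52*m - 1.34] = -6.06*m^2 - 1.18*m - 3.52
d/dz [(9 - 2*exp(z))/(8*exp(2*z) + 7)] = (16*exp(2*z) - 144*exp(z) - 14)*exp(z)/(64*exp(4*z) + 112*exp(2*z) + 49)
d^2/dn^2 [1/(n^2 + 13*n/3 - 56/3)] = 6*(-9*n^2 - 39*n + (6*n + 13)^2 + 168)/(3*n^2 + 13*n - 56)^3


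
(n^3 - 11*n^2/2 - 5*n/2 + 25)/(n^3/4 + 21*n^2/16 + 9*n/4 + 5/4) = 8*(2*n^2 - 15*n + 25)/(4*n^2 + 13*n + 10)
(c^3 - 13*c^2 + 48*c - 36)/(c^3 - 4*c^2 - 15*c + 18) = (c - 6)/(c + 3)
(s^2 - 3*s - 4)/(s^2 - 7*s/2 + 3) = 2*(s^2 - 3*s - 4)/(2*s^2 - 7*s + 6)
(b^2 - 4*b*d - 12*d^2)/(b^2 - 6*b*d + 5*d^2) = (b^2 - 4*b*d - 12*d^2)/(b^2 - 6*b*d + 5*d^2)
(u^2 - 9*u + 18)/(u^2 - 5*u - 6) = (u - 3)/(u + 1)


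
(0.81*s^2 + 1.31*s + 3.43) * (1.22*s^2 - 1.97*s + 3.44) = 0.9882*s^4 + 0.00249999999999995*s^3 + 4.3903*s^2 - 2.2507*s + 11.7992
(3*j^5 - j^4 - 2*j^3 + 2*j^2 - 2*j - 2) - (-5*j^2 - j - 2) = 3*j^5 - j^4 - 2*j^3 + 7*j^2 - j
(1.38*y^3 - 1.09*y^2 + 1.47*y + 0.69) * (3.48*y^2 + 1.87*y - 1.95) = 4.8024*y^5 - 1.2126*y^4 + 0.386299999999999*y^3 + 7.2756*y^2 - 1.5762*y - 1.3455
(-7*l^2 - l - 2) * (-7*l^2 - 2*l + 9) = 49*l^4 + 21*l^3 - 47*l^2 - 5*l - 18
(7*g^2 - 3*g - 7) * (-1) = -7*g^2 + 3*g + 7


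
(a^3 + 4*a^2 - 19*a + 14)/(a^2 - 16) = (a^3 + 4*a^2 - 19*a + 14)/(a^2 - 16)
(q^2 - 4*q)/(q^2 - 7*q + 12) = q/(q - 3)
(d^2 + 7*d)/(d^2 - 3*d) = (d + 7)/(d - 3)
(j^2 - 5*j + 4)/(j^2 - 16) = (j - 1)/(j + 4)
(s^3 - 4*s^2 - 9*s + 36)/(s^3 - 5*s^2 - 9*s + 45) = (s - 4)/(s - 5)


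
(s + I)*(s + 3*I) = s^2 + 4*I*s - 3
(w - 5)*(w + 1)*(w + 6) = w^3 + 2*w^2 - 29*w - 30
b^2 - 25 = (b - 5)*(b + 5)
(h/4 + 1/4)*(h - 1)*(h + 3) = h^3/4 + 3*h^2/4 - h/4 - 3/4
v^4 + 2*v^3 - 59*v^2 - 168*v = v*(v - 8)*(v + 3)*(v + 7)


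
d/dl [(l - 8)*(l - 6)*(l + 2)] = 3*l^2 - 24*l + 20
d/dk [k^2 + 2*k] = 2*k + 2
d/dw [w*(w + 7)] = 2*w + 7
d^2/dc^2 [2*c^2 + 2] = 4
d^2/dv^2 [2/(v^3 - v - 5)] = 4*(-3*v*(-v^3 + v + 5) - (3*v^2 - 1)^2)/(-v^3 + v + 5)^3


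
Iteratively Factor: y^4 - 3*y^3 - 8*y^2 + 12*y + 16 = (y - 4)*(y^3 + y^2 - 4*y - 4) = (y - 4)*(y - 2)*(y^2 + 3*y + 2) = (y - 4)*(y - 2)*(y + 1)*(y + 2)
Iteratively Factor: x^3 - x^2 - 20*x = (x - 5)*(x^2 + 4*x) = x*(x - 5)*(x + 4)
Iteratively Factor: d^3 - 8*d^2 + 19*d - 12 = (d - 3)*(d^2 - 5*d + 4) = (d - 3)*(d - 1)*(d - 4)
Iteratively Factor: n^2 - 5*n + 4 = (n - 4)*(n - 1)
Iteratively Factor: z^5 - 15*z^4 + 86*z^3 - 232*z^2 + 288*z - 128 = (z - 1)*(z^4 - 14*z^3 + 72*z^2 - 160*z + 128) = (z - 4)*(z - 1)*(z^3 - 10*z^2 + 32*z - 32) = (z - 4)*(z - 2)*(z - 1)*(z^2 - 8*z + 16) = (z - 4)^2*(z - 2)*(z - 1)*(z - 4)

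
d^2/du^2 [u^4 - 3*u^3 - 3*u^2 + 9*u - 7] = 12*u^2 - 18*u - 6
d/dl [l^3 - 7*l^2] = l*(3*l - 14)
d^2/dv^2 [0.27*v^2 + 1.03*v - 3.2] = 0.540000000000000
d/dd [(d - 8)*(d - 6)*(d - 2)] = 3*d^2 - 32*d + 76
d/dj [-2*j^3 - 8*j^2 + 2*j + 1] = -6*j^2 - 16*j + 2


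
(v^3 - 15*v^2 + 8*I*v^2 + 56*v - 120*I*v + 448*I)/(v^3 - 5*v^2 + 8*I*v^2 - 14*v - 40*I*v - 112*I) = (v - 8)/(v + 2)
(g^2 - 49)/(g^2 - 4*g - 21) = (g + 7)/(g + 3)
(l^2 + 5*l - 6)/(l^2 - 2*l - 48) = (l - 1)/(l - 8)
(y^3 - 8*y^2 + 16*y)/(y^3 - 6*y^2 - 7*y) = (-y^2 + 8*y - 16)/(-y^2 + 6*y + 7)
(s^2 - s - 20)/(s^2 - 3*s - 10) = (s + 4)/(s + 2)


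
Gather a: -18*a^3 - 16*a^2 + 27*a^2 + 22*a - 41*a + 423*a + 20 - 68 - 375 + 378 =-18*a^3 + 11*a^2 + 404*a - 45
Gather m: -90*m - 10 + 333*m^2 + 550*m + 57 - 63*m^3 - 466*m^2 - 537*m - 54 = -63*m^3 - 133*m^2 - 77*m - 7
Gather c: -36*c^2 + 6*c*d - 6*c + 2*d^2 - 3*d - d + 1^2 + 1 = -36*c^2 + c*(6*d - 6) + 2*d^2 - 4*d + 2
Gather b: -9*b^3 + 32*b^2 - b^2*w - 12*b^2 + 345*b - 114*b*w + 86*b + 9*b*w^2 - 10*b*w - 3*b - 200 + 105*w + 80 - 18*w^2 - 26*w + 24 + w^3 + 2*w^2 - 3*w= -9*b^3 + b^2*(20 - w) + b*(9*w^2 - 124*w + 428) + w^3 - 16*w^2 + 76*w - 96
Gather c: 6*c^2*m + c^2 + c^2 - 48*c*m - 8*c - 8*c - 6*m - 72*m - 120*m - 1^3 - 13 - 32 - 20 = c^2*(6*m + 2) + c*(-48*m - 16) - 198*m - 66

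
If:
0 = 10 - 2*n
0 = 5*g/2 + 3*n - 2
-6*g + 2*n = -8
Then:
No Solution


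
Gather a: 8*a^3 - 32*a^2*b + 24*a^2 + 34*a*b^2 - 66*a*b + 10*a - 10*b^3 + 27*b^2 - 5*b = 8*a^3 + a^2*(24 - 32*b) + a*(34*b^2 - 66*b + 10) - 10*b^3 + 27*b^2 - 5*b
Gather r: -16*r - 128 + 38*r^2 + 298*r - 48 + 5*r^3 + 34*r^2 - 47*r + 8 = 5*r^3 + 72*r^2 + 235*r - 168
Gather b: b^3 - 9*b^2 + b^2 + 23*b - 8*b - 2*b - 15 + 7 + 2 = b^3 - 8*b^2 + 13*b - 6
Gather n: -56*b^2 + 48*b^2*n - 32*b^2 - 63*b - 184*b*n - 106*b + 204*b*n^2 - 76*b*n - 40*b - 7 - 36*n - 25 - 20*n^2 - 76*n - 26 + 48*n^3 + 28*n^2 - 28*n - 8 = -88*b^2 - 209*b + 48*n^3 + n^2*(204*b + 8) + n*(48*b^2 - 260*b - 140) - 66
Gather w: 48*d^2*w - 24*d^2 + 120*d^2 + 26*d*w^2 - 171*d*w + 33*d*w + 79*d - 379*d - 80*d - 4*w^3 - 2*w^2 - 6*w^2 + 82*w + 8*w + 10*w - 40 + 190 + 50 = 96*d^2 - 380*d - 4*w^3 + w^2*(26*d - 8) + w*(48*d^2 - 138*d + 100) + 200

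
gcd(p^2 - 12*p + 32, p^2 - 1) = 1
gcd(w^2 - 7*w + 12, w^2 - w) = 1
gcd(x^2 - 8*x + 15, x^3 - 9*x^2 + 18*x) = x - 3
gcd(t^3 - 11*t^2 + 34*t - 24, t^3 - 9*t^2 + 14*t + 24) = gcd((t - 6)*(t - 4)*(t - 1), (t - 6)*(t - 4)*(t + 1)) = t^2 - 10*t + 24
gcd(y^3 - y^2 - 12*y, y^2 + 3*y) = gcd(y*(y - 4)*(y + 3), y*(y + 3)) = y^2 + 3*y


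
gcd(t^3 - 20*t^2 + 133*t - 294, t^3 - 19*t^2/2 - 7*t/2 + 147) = t^2 - 13*t + 42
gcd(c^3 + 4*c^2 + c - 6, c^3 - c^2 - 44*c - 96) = c + 3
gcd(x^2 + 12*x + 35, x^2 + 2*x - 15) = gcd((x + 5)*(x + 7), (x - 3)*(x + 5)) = x + 5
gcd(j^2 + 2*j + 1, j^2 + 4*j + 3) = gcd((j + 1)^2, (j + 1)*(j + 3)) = j + 1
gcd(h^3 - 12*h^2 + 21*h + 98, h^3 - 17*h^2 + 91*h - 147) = h^2 - 14*h + 49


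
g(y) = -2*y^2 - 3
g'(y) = -4*y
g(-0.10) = -3.02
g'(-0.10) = 0.40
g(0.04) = -3.00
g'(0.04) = -0.16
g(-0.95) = -4.80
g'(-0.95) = 3.80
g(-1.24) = -6.08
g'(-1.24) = 4.96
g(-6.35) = -83.64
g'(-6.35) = 25.40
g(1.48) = -7.38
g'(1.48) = -5.92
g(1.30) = -6.38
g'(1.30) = -5.20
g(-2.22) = -12.86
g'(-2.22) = 8.88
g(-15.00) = -453.00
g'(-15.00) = 60.00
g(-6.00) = -75.00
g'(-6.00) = 24.00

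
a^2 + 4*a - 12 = (a - 2)*(a + 6)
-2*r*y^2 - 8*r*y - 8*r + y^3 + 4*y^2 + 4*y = (-2*r + y)*(y + 2)^2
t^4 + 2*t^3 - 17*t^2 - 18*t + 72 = (t - 3)*(t - 2)*(t + 3)*(t + 4)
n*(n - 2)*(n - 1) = n^3 - 3*n^2 + 2*n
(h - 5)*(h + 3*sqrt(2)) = h^2 - 5*h + 3*sqrt(2)*h - 15*sqrt(2)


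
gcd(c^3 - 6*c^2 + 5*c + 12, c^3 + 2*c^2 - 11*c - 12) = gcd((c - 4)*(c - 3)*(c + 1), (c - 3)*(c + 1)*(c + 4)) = c^2 - 2*c - 3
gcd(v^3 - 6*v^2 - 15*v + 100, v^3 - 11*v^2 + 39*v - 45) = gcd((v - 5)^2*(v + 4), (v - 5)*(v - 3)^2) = v - 5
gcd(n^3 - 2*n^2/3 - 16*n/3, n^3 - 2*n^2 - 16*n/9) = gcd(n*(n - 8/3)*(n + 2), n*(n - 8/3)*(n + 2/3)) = n^2 - 8*n/3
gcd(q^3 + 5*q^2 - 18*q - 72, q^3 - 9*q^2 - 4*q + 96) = q^2 - q - 12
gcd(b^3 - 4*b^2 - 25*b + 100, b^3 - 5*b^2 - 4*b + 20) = b - 5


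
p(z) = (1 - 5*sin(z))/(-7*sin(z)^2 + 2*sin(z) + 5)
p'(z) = (1 - 5*sin(z))*(14*sin(z)*cos(z) - 2*cos(z))/(-7*sin(z)^2 + 2*sin(z) + 5)^2 - 5*cos(z)/(-7*sin(z)^2 + 2*sin(z) + 5) = (-35*sin(z)^2 + 14*sin(z) - 27)*cos(z)/((sin(z) - 1)^2*(7*sin(z) + 5)^2)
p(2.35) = -0.89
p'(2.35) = 2.95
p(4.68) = -1.50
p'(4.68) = 0.15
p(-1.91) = -1.84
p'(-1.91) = 2.45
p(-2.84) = 0.66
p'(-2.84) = 2.28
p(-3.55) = -0.21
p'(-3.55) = 1.12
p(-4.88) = -23.56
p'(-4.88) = -283.18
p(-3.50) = -0.16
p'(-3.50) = 1.06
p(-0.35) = 0.78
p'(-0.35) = -2.77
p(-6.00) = -0.08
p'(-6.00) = -0.99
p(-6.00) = -0.08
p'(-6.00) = -0.99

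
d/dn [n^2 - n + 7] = 2*n - 1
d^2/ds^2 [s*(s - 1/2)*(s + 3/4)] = 6*s + 1/2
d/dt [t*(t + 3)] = 2*t + 3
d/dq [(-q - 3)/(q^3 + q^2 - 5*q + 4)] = (-q^3 - q^2 + 5*q + (q + 3)*(3*q^2 + 2*q - 5) - 4)/(q^3 + q^2 - 5*q + 4)^2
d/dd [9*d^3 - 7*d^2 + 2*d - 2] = 27*d^2 - 14*d + 2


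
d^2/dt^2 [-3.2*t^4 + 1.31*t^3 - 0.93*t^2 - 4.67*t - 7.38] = -38.4*t^2 + 7.86*t - 1.86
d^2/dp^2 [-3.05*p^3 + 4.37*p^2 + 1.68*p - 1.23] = 8.74 - 18.3*p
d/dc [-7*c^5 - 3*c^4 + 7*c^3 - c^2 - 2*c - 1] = -35*c^4 - 12*c^3 + 21*c^2 - 2*c - 2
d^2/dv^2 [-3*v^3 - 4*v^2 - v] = -18*v - 8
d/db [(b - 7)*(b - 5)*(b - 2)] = 3*b^2 - 28*b + 59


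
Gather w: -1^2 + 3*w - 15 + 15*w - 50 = 18*w - 66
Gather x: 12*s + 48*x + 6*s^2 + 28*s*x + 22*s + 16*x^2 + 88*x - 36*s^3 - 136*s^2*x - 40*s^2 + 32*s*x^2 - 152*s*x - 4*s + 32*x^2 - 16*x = -36*s^3 - 34*s^2 + 30*s + x^2*(32*s + 48) + x*(-136*s^2 - 124*s + 120)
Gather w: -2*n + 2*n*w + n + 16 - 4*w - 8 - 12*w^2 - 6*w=-n - 12*w^2 + w*(2*n - 10) + 8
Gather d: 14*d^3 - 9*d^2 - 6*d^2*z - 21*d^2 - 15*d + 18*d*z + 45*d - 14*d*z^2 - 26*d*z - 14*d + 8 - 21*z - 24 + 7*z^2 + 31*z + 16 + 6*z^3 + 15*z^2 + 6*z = 14*d^3 + d^2*(-6*z - 30) + d*(-14*z^2 - 8*z + 16) + 6*z^3 + 22*z^2 + 16*z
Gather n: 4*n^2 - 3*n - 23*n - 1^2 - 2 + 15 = 4*n^2 - 26*n + 12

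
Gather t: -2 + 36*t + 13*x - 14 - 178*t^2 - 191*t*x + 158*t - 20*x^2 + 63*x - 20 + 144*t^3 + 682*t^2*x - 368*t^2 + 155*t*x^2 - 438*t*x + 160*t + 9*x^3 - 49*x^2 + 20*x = 144*t^3 + t^2*(682*x - 546) + t*(155*x^2 - 629*x + 354) + 9*x^3 - 69*x^2 + 96*x - 36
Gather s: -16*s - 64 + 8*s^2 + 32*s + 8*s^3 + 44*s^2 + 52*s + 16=8*s^3 + 52*s^2 + 68*s - 48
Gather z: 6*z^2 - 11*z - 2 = 6*z^2 - 11*z - 2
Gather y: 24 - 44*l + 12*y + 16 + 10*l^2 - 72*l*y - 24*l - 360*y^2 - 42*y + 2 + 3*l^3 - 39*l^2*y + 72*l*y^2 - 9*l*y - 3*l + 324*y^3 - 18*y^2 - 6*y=3*l^3 + 10*l^2 - 71*l + 324*y^3 + y^2*(72*l - 378) + y*(-39*l^2 - 81*l - 36) + 42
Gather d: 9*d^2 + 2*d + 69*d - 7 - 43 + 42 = 9*d^2 + 71*d - 8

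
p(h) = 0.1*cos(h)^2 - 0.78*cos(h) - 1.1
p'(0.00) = 0.00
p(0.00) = -1.78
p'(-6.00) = 0.16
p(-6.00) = -1.76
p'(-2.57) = -0.51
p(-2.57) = -0.37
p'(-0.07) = -0.04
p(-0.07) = -1.78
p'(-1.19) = -0.66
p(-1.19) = -1.38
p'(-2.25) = -0.70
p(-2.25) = -0.57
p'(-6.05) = 0.14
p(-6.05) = -1.76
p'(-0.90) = -0.51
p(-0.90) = -1.55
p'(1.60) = 0.79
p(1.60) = -1.08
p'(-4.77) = 0.77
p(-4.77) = -1.14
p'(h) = -0.2*sin(h)*cos(h) + 0.78*sin(h)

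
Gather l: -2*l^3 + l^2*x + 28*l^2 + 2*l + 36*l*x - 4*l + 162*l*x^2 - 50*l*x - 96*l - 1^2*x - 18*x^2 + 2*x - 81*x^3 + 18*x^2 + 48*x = -2*l^3 + l^2*(x + 28) + l*(162*x^2 - 14*x - 98) - 81*x^3 + 49*x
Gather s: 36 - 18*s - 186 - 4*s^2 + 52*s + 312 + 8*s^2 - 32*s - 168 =4*s^2 + 2*s - 6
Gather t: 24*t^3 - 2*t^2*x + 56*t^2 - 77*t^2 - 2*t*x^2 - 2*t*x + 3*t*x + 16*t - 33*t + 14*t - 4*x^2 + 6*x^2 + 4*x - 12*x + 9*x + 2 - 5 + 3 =24*t^3 + t^2*(-2*x - 21) + t*(-2*x^2 + x - 3) + 2*x^2 + x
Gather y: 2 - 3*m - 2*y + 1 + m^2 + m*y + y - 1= m^2 - 3*m + y*(m - 1) + 2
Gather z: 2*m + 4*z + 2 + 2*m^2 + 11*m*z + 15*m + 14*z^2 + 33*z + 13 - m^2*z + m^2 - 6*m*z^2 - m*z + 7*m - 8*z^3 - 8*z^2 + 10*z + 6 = 3*m^2 + 24*m - 8*z^3 + z^2*(6 - 6*m) + z*(-m^2 + 10*m + 47) + 21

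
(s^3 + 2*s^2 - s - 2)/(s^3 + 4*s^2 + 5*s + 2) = (s - 1)/(s + 1)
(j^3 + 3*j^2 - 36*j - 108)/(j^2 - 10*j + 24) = (j^2 + 9*j + 18)/(j - 4)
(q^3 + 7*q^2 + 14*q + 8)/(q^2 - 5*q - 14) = (q^2 + 5*q + 4)/(q - 7)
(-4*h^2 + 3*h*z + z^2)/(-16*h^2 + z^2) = (-h + z)/(-4*h + z)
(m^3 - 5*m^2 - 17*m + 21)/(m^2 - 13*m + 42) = (m^2 + 2*m - 3)/(m - 6)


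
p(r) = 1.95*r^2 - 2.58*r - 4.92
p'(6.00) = 20.82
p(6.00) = 49.80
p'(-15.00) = -61.08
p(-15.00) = 472.53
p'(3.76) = 12.08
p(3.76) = 12.95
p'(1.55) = 3.46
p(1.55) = -4.23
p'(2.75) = 8.14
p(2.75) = 2.73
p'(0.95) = 1.12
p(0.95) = -5.61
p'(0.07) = -2.31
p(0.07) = -5.09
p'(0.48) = -0.71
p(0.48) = -5.71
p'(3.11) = 9.55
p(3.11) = 5.92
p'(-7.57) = -32.10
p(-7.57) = 126.36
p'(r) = 3.9*r - 2.58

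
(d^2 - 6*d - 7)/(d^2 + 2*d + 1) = (d - 7)/(d + 1)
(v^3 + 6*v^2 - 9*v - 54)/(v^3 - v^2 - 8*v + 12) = (v^2 + 3*v - 18)/(v^2 - 4*v + 4)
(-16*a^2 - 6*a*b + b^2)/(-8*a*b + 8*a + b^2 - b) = (2*a + b)/(b - 1)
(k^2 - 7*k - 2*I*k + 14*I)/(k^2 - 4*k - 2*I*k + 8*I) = (k - 7)/(k - 4)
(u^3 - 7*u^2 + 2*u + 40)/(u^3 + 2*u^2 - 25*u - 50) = (u - 4)/(u + 5)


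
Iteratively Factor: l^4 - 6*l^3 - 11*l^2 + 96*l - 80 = (l - 1)*(l^3 - 5*l^2 - 16*l + 80) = (l - 4)*(l - 1)*(l^2 - l - 20) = (l - 5)*(l - 4)*(l - 1)*(l + 4)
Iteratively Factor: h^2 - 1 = (h + 1)*(h - 1)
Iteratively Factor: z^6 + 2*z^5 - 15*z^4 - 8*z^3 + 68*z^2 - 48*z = (z - 2)*(z^5 + 4*z^4 - 7*z^3 - 22*z^2 + 24*z) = (z - 2)*(z + 4)*(z^4 - 7*z^2 + 6*z) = z*(z - 2)*(z + 4)*(z^3 - 7*z + 6) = z*(z - 2)*(z + 3)*(z + 4)*(z^2 - 3*z + 2) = z*(z - 2)^2*(z + 3)*(z + 4)*(z - 1)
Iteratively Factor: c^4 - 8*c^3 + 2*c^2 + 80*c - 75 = (c + 3)*(c^3 - 11*c^2 + 35*c - 25) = (c - 5)*(c + 3)*(c^2 - 6*c + 5) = (c - 5)*(c - 1)*(c + 3)*(c - 5)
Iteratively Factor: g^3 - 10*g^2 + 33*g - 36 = (g - 4)*(g^2 - 6*g + 9) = (g - 4)*(g - 3)*(g - 3)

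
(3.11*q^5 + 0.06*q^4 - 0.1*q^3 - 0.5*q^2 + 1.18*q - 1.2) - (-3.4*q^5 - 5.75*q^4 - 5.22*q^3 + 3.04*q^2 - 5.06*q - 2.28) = 6.51*q^5 + 5.81*q^4 + 5.12*q^3 - 3.54*q^2 + 6.24*q + 1.08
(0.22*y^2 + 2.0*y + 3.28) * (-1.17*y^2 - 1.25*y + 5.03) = -0.2574*y^4 - 2.615*y^3 - 5.231*y^2 + 5.96*y + 16.4984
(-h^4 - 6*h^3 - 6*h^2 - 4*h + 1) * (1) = -h^4 - 6*h^3 - 6*h^2 - 4*h + 1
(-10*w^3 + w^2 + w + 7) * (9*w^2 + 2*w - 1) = -90*w^5 - 11*w^4 + 21*w^3 + 64*w^2 + 13*w - 7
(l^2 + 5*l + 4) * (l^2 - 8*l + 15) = l^4 - 3*l^3 - 21*l^2 + 43*l + 60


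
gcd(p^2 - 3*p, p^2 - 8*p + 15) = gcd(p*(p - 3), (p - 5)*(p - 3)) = p - 3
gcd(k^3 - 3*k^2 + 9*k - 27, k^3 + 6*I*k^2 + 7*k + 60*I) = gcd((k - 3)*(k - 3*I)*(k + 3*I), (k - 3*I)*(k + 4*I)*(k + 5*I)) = k - 3*I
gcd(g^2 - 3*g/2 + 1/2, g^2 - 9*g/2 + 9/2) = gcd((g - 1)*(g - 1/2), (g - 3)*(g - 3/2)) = 1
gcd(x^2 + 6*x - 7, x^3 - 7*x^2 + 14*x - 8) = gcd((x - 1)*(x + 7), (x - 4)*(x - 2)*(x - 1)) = x - 1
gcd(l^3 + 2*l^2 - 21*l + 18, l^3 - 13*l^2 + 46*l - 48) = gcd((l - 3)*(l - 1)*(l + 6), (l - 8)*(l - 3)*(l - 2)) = l - 3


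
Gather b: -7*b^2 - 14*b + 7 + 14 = -7*b^2 - 14*b + 21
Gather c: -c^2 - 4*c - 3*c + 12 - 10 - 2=-c^2 - 7*c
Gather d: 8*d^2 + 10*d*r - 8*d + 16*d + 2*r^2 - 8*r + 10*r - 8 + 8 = 8*d^2 + d*(10*r + 8) + 2*r^2 + 2*r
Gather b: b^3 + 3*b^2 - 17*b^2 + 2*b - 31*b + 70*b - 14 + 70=b^3 - 14*b^2 + 41*b + 56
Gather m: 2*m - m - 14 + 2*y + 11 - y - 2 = m + y - 5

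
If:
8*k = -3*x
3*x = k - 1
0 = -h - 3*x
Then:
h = 8/9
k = 1/9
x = -8/27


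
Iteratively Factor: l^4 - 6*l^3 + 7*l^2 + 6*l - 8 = (l + 1)*(l^3 - 7*l^2 + 14*l - 8) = (l - 2)*(l + 1)*(l^2 - 5*l + 4) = (l - 2)*(l - 1)*(l + 1)*(l - 4)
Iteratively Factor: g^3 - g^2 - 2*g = (g + 1)*(g^2 - 2*g) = g*(g + 1)*(g - 2)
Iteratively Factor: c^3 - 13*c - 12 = (c - 4)*(c^2 + 4*c + 3) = (c - 4)*(c + 3)*(c + 1)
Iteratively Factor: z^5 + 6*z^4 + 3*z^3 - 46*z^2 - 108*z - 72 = (z + 2)*(z^4 + 4*z^3 - 5*z^2 - 36*z - 36) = (z + 2)*(z + 3)*(z^3 + z^2 - 8*z - 12) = (z + 2)^2*(z + 3)*(z^2 - z - 6) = (z - 3)*(z + 2)^2*(z + 3)*(z + 2)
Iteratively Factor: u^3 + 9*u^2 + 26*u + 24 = (u + 4)*(u^2 + 5*u + 6) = (u + 3)*(u + 4)*(u + 2)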